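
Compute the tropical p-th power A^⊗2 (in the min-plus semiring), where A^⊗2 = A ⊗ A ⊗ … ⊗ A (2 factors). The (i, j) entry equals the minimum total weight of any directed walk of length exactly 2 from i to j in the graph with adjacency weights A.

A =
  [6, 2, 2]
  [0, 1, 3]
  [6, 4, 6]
A^⊗2 =
  [2, 3, 5]
  [1, 2, 2]
  [4, 5, 7]

Each entry (A^⊗2)_ij equals the minimum over all length-2 walks i = v_0 → v_1 → … → v_2 = j of Σ_t A[v_t][v_{t+1}]. For example, for (i, j) = (0, 2) we minimise over 3 possible intermediate vertex sequences; the minimum is 5, attained along the walk 0 → 1 → 2.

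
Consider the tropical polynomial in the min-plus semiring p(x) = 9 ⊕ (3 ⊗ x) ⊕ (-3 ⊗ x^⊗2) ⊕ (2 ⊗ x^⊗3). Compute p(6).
p(6) = 9

A tropical monomial a ⊗ x^⊗i evaluates to a + i · x. Evaluating each term at x = 6:
  Term 0 contributes 9 + 0 · 6 = 9
  Term 1 contributes 3 + 1 · 6 = 9
  Term 2 contributes -3 + 2 · 6 = 9
  Term 3 contributes 2 + 3 · 6 = 20
p(6) = ⊕ of these = min[9, 9, 9, 20] = 9.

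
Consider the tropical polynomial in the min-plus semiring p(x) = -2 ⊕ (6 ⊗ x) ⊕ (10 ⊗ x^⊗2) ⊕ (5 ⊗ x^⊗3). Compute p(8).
p(8) = -2

A tropical monomial a ⊗ x^⊗i evaluates to a + i · x. Evaluating each term at x = 8:
  Term 0 contributes -2 + 0 · 8 = -2
  Term 1 contributes 6 + 1 · 8 = 14
  Term 2 contributes 10 + 2 · 8 = 26
  Term 3 contributes 5 + 3 · 8 = 29
p(8) = ⊕ of these = min[-2, 14, 26, 29] = -2.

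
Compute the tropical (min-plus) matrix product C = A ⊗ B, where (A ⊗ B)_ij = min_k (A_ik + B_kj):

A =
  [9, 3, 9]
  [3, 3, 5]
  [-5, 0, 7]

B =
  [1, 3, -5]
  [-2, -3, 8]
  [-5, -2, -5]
A ⊗ B =
  [1, 0, 4]
  [0, 0, -2]
  [-4, -3, -10]

Apply the min-plus product entry-by-entry:
  C[0][0] = min over k of (A[0][0] + B[0][0] = 9 + 1 = 10, A[0][1] + B[1][0] = 3 + -2 = 1, A[0][2] + B[2][0] = 9 + -5 = 4) = 1 (attained at k = 1)
  C[0][1] = min over k of (A[0][0] + B[0][1] = 9 + 3 = 12, A[0][1] + B[1][1] = 3 + -3 = 0, A[0][2] + B[2][1] = 9 + -2 = 7) = 0 (attained at k = 1)
  C[0][2] = min over k of (A[0][0] + B[0][2] = 9 + -5 = 4, A[0][1] + B[1][2] = 3 + 8 = 11, A[0][2] + B[2][2] = 9 + -5 = 4) = 4 (attained at k = 0)
  C[1][0] = min over k of (A[1][0] + B[0][0] = 3 + 1 = 4, A[1][1] + B[1][0] = 3 + -2 = 1, A[1][2] + B[2][0] = 5 + -5 = 0) = 0 (attained at k = 2)
  C[1][1] = min over k of (A[1][0] + B[0][1] = 3 + 3 = 6, A[1][1] + B[1][1] = 3 + -3 = 0, A[1][2] + B[2][1] = 5 + -2 = 3) = 0 (attained at k = 1)
  C[1][2] = min over k of (A[1][0] + B[0][2] = 3 + -5 = -2, A[1][1] + B[1][2] = 3 + 8 = 11, A[1][2] + B[2][2] = 5 + -5 = 0) = -2 (attained at k = 0)
  C[2][0] = min over k of (A[2][0] + B[0][0] = -5 + 1 = -4, A[2][1] + B[1][0] = 0 + -2 = -2, A[2][2] + B[2][0] = 7 + -5 = 2) = -4 (attained at k = 0)
  C[2][1] = min over k of (A[2][0] + B[0][1] = -5 + 3 = -2, A[2][1] + B[1][1] = 0 + -3 = -3, A[2][2] + B[2][1] = 7 + -2 = 5) = -3 (attained at k = 1)
  C[2][2] = min over k of (A[2][0] + B[0][2] = -5 + -5 = -10, A[2][1] + B[1][2] = 0 + 8 = 8, A[2][2] + B[2][2] = 7 + -5 = 2) = -10 (attained at k = 0)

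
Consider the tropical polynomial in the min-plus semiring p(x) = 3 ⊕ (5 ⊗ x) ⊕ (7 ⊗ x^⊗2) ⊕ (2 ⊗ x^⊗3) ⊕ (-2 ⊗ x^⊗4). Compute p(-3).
p(-3) = -14

A tropical monomial a ⊗ x^⊗i evaluates to a + i · x. Evaluating each term at x = -3:
  Term 0 contributes 3 + 0 · -3 = 3
  Term 1 contributes 5 + 1 · -3 = 2
  Term 2 contributes 7 + 2 · -3 = 1
  Term 3 contributes 2 + 3 · -3 = -7
  Term 4 contributes -2 + 4 · -3 = -14
p(-3) = ⊕ of these = min[3, 2, 1, -7, -14] = -14.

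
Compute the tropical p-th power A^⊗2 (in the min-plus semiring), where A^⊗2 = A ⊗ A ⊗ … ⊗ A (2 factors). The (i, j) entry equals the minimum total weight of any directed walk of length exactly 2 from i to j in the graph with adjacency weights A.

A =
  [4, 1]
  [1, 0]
A^⊗2 =
  [2, 1]
  [1, 0]

Each entry (A^⊗2)_ij equals the minimum over all length-2 walks i = v_0 → v_1 → … → v_2 = j of Σ_t A[v_t][v_{t+1}]. For example, for (i, j) = (0, 1) we minimise over 2 possible intermediate vertex sequences; the minimum is 1, attained along the walk 0 → 1 → 1.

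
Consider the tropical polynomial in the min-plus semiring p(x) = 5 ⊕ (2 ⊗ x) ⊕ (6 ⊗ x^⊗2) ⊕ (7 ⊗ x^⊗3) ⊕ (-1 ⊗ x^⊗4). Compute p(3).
p(3) = 5

A tropical monomial a ⊗ x^⊗i evaluates to a + i · x. Evaluating each term at x = 3:
  Term 0 contributes 5 + 0 · 3 = 5
  Term 1 contributes 2 + 1 · 3 = 5
  Term 2 contributes 6 + 2 · 3 = 12
  Term 3 contributes 7 + 3 · 3 = 16
  Term 4 contributes -1 + 4 · 3 = 11
p(3) = ⊕ of these = min[5, 5, 12, 16, 11] = 5.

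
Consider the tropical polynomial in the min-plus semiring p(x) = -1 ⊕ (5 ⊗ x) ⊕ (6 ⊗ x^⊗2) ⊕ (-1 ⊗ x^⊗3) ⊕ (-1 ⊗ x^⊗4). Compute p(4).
p(4) = -1

A tropical monomial a ⊗ x^⊗i evaluates to a + i · x. Evaluating each term at x = 4:
  Term 0 contributes -1 + 0 · 4 = -1
  Term 1 contributes 5 + 1 · 4 = 9
  Term 2 contributes 6 + 2 · 4 = 14
  Term 3 contributes -1 + 3 · 4 = 11
  Term 4 contributes -1 + 4 · 4 = 15
p(4) = ⊕ of these = min[-1, 9, 14, 11, 15] = -1.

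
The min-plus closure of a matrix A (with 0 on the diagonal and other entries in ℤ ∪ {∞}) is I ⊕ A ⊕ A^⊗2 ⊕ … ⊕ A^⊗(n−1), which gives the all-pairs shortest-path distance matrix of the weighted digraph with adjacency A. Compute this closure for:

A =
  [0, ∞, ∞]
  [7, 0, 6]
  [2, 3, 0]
Closure =
  [0, ∞, ∞]
  [7, 0, 6]
  [2, 3, 0]

This is the Floyd-Warshall all-pairs shortest-path computation. For each intermediate vertex k = 0, 1, …, 2, update dist[i][j] ← min(dist[i][j], dist[i][k] + dist[k][j]). The final matrix gives, for each (i, j), the minimum total weight of any directed path from i to j (possibly empty when i = j).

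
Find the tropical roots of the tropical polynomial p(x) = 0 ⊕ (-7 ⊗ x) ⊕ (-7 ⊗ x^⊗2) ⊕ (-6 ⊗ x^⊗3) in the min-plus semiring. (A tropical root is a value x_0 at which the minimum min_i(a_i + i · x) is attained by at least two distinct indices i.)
Roots: {-1, 0, 7}

Each tropical root is a break point of the lower envelope of the lines y = a_i + i · x (there are 4 lines, with slopes 0, 1, ..., 3). Only the lines that attain the minimum somewhere contribute to roots; other lines are dominated. Here the surviving (envelope) indices are i = 3, i = 2, i = 1, i = 0.
Intersections between consecutive envelope lines give the roots: for adjacent envelope indices i < j the intersection is x = (a_i − a_j) / (j − i). Reading off the sorted break points: {-1, 0, 7}.
Verification: at each break x_0, at least two indices attain the minimum of min_i(a_i + i · x_0).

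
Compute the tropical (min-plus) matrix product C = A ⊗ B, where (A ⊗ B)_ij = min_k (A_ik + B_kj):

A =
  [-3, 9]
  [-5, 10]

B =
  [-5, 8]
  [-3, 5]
A ⊗ B =
  [-8, 5]
  [-10, 3]

Apply the min-plus product entry-by-entry:
  C[0][0] = min over k of (A[0][0] + B[0][0] = -3 + -5 = -8, A[0][1] + B[1][0] = 9 + -3 = 6) = -8 (attained at k = 0)
  C[0][1] = min over k of (A[0][0] + B[0][1] = -3 + 8 = 5, A[0][1] + B[1][1] = 9 + 5 = 14) = 5 (attained at k = 0)
  C[1][0] = min over k of (A[1][0] + B[0][0] = -5 + -5 = -10, A[1][1] + B[1][0] = 10 + -3 = 7) = -10 (attained at k = 0)
  C[1][1] = min over k of (A[1][0] + B[0][1] = -5 + 8 = 3, A[1][1] + B[1][1] = 10 + 5 = 15) = 3 (attained at k = 0)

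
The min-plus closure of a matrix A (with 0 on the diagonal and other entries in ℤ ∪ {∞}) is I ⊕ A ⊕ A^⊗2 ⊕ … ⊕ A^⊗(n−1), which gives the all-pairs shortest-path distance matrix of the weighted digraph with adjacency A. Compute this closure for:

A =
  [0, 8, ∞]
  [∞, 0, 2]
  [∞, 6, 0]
Closure =
  [0, 8, 10]
  [∞, 0, 2]
  [∞, 6, 0]

This is the Floyd-Warshall all-pairs shortest-path computation. For each intermediate vertex k = 0, 1, …, 2, update dist[i][j] ← min(dist[i][j], dist[i][k] + dist[k][j]). The final matrix gives, for each (i, j), the minimum total weight of any directed path from i to j (possibly empty when i = j).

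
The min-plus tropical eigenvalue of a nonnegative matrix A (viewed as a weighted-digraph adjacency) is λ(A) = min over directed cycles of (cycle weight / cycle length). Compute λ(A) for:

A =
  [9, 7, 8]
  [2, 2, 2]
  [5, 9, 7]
λ(A) = 2

Enumerate directed cycles and compute their means (weight / length). Sample:
  cycle 0 → 0: weight = 9, length = 1, mean = 9/1 ≈ 9.000
  cycle 1 → 1: weight = 2, length = 1, mean = 2/1 ≈ 2.000
  cycle 2 → 2: weight = 7, length = 1, mean = 7/1 ≈ 7.000
  cycle 0 → 1 → 0: weight = 9, length = 2, mean = 9/2 ≈ 4.500
  cycle 0 → 2 → 0: weight = 13, length = 2, mean = 13/2 ≈ 6.500
  cycle 1 → 0 → 1: weight = 9, length = 2, mean = 9/2 ≈ 4.500
Minimum mean = 2.000, attained e.g. along the cycle 1 → 1 with weight 2 and length 1. So λ(A) = 2/1 = 2.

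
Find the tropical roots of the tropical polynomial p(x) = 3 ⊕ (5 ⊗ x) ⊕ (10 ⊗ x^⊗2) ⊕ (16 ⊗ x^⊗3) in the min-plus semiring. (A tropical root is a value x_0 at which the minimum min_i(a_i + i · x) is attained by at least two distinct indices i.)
Roots: {-6, -5, -2}

Each tropical root is a break point of the lower envelope of the lines y = a_i + i · x (there are 4 lines, with slopes 0, 1, ..., 3). Only the lines that attain the minimum somewhere contribute to roots; other lines are dominated. Here the surviving (envelope) indices are i = 3, i = 2, i = 1, i = 0.
Intersections between consecutive envelope lines give the roots: for adjacent envelope indices i < j the intersection is x = (a_i − a_j) / (j − i). Reading off the sorted break points: {-6, -5, -2}.
Verification: at each break x_0, at least two indices attain the minimum of min_i(a_i + i · x_0).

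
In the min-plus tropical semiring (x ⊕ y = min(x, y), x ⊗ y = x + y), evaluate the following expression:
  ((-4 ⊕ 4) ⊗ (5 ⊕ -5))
((-4 ⊕ 4) ⊗ (5 ⊕ -5)) = -9

Expand innermost to outermost. Recall ⊕ takes the minimum of its arguments and ⊗ takes their sum. Working out the expression ((-4 ⊕ 4) ⊗ (5 ⊕ -5)) gives -9.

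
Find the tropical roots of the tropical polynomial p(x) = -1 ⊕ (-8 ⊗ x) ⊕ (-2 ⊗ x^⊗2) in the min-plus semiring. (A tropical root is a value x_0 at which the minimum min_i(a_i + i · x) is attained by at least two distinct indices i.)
Roots: {-6, 7}

Each tropical root is a break point of the lower envelope of the lines y = a_i + i · x (there are 3 lines, with slopes 0, 1, ..., 2). Only the lines that attain the minimum somewhere contribute to roots; other lines are dominated. Here the surviving (envelope) indices are i = 2, i = 1, i = 0.
Intersections between consecutive envelope lines give the roots: for adjacent envelope indices i < j the intersection is x = (a_i − a_j) / (j − i). Reading off the sorted break points: {-6, 7}.
Verification: at each break x_0, at least two indices attain the minimum of min_i(a_i + i · x_0).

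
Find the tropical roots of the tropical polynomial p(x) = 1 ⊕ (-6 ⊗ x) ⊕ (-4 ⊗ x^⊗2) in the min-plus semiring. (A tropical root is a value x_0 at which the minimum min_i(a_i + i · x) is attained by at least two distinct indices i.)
Roots: {-2, 7}

Each tropical root is a break point of the lower envelope of the lines y = a_i + i · x (there are 3 lines, with slopes 0, 1, ..., 2). Only the lines that attain the minimum somewhere contribute to roots; other lines are dominated. Here the surviving (envelope) indices are i = 2, i = 1, i = 0.
Intersections between consecutive envelope lines give the roots: for adjacent envelope indices i < j the intersection is x = (a_i − a_j) / (j − i). Reading off the sorted break points: {-2, 7}.
Verification: at each break x_0, at least two indices attain the minimum of min_i(a_i + i · x_0).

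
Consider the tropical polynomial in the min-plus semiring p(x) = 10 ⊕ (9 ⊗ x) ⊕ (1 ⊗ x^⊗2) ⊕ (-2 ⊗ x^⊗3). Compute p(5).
p(5) = 10

A tropical monomial a ⊗ x^⊗i evaluates to a + i · x. Evaluating each term at x = 5:
  Term 0 contributes 10 + 0 · 5 = 10
  Term 1 contributes 9 + 1 · 5 = 14
  Term 2 contributes 1 + 2 · 5 = 11
  Term 3 contributes -2 + 3 · 5 = 13
p(5) = ⊕ of these = min[10, 14, 11, 13] = 10.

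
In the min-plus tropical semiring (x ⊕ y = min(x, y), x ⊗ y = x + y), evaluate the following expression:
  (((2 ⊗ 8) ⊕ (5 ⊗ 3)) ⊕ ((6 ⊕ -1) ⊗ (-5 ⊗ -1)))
(((2 ⊗ 8) ⊕ (5 ⊗ 3)) ⊕ ((6 ⊕ -1) ⊗ (-5 ⊗ -1))) = -7

Expand innermost to outermost. Recall ⊕ takes the minimum of its arguments and ⊗ takes their sum. Working out the expression (((2 ⊗ 8) ⊕ (5 ⊗ 3)) ⊕ ((6 ⊕ -1) ⊗ (-5 ⊗ -1))) gives -7.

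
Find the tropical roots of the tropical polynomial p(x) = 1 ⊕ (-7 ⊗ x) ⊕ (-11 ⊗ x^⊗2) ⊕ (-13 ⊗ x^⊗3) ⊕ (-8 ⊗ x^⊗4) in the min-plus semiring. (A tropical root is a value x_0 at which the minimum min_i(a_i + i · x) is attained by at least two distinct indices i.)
Roots: {-5, 2, 4, 8}

Each tropical root is a break point of the lower envelope of the lines y = a_i + i · x (there are 5 lines, with slopes 0, 1, ..., 4). Only the lines that attain the minimum somewhere contribute to roots; other lines are dominated. Here the surviving (envelope) indices are i = 4, i = 3, i = 2, i = 1, i = 0.
Intersections between consecutive envelope lines give the roots: for adjacent envelope indices i < j the intersection is x = (a_i − a_j) / (j − i). Reading off the sorted break points: {-5, 2, 4, 8}.
Verification: at each break x_0, at least two indices attain the minimum of min_i(a_i + i · x_0).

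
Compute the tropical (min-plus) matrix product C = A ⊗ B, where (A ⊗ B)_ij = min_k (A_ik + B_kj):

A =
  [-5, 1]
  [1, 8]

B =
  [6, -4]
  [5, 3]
A ⊗ B =
  [1, -9]
  [7, -3]

Apply the min-plus product entry-by-entry:
  C[0][0] = min over k of (A[0][0] + B[0][0] = -5 + 6 = 1, A[0][1] + B[1][0] = 1 + 5 = 6) = 1 (attained at k = 0)
  C[0][1] = min over k of (A[0][0] + B[0][1] = -5 + -4 = -9, A[0][1] + B[1][1] = 1 + 3 = 4) = -9 (attained at k = 0)
  C[1][0] = min over k of (A[1][0] + B[0][0] = 1 + 6 = 7, A[1][1] + B[1][0] = 8 + 5 = 13) = 7 (attained at k = 0)
  C[1][1] = min over k of (A[1][0] + B[0][1] = 1 + -4 = -3, A[1][1] + B[1][1] = 8 + 3 = 11) = -3 (attained at k = 0)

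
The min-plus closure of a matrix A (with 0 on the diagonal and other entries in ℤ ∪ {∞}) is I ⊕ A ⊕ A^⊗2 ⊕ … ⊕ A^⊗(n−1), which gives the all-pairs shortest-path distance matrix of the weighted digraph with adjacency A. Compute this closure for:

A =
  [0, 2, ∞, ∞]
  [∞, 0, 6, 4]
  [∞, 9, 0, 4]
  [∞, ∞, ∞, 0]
Closure =
  [0, 2, 8, 6]
  [∞, 0, 6, 4]
  [∞, 9, 0, 4]
  [∞, ∞, ∞, 0]

This is the Floyd-Warshall all-pairs shortest-path computation. For each intermediate vertex k = 0, 1, …, 3, update dist[i][j] ← min(dist[i][j], dist[i][k] + dist[k][j]). The final matrix gives, for each (i, j), the minimum total weight of any directed path from i to j (possibly empty when i = j).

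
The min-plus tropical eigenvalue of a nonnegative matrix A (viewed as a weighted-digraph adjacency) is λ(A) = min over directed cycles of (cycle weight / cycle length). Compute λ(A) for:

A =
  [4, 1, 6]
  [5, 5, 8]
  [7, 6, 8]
λ(A) = 3

Enumerate directed cycles and compute their means (weight / length). Sample:
  cycle 0 → 0: weight = 4, length = 1, mean = 4/1 ≈ 4.000
  cycle 1 → 1: weight = 5, length = 1, mean = 5/1 ≈ 5.000
  cycle 2 → 2: weight = 8, length = 1, mean = 8/1 ≈ 8.000
  cycle 0 → 1 → 0: weight = 6, length = 2, mean = 6/2 ≈ 3.000
  cycle 0 → 2 → 0: weight = 13, length = 2, mean = 13/2 ≈ 6.500
  cycle 1 → 0 → 1: weight = 6, length = 2, mean = 6/2 ≈ 3.000
Minimum mean = 3.000, attained e.g. along the cycle 0 → 1 → 0 with weight 6 and length 2. So λ(A) = 6/2 = 3.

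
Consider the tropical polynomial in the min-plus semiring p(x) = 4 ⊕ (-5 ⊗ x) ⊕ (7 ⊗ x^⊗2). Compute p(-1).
p(-1) = -6

A tropical monomial a ⊗ x^⊗i evaluates to a + i · x. Evaluating each term at x = -1:
  Term 0 contributes 4 + 0 · -1 = 4
  Term 1 contributes -5 + 1 · -1 = -6
  Term 2 contributes 7 + 2 · -1 = 5
p(-1) = ⊕ of these = min[4, -6, 5] = -6.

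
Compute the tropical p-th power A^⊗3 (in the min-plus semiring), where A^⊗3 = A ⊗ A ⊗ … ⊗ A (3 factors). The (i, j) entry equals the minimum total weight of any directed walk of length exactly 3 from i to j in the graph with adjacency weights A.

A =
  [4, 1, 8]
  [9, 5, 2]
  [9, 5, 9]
A^⊗3 =
  [12, 8, 7]
  [15, 12, 9]
  [16, 12, 12]

Each entry (A^⊗3)_ij equals the minimum over all length-3 walks i = v_0 → v_1 → … → v_3 = j of Σ_t A[v_t][v_{t+1}]. For example, for (i, j) = (0, 2) we minimise over 9 possible intermediate vertex sequences; the minimum is 7, attained along the walk 0 → 0 → 1 → 2.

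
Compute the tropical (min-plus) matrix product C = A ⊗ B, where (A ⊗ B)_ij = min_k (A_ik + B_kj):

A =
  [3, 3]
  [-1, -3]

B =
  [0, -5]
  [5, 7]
A ⊗ B =
  [3, -2]
  [-1, -6]

Apply the min-plus product entry-by-entry:
  C[0][0] = min over k of (A[0][0] + B[0][0] = 3 + 0 = 3, A[0][1] + B[1][0] = 3 + 5 = 8) = 3 (attained at k = 0)
  C[0][1] = min over k of (A[0][0] + B[0][1] = 3 + -5 = -2, A[0][1] + B[1][1] = 3 + 7 = 10) = -2 (attained at k = 0)
  C[1][0] = min over k of (A[1][0] + B[0][0] = -1 + 0 = -1, A[1][1] + B[1][0] = -3 + 5 = 2) = -1 (attained at k = 0)
  C[1][1] = min over k of (A[1][0] + B[0][1] = -1 + -5 = -6, A[1][1] + B[1][1] = -3 + 7 = 4) = -6 (attained at k = 0)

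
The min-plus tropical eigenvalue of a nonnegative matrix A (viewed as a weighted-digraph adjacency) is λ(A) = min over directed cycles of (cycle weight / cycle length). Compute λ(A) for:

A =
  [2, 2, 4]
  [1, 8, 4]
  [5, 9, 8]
λ(A) = 3/2

Enumerate directed cycles and compute their means (weight / length). Sample:
  cycle 0 → 0: weight = 2, length = 1, mean = 2/1 ≈ 2.000
  cycle 1 → 1: weight = 8, length = 1, mean = 8/1 ≈ 8.000
  cycle 2 → 2: weight = 8, length = 1, mean = 8/1 ≈ 8.000
  cycle 0 → 1 → 0: weight = 3, length = 2, mean = 3/2 ≈ 1.500
  cycle 0 → 2 → 0: weight = 9, length = 2, mean = 9/2 ≈ 4.500
  cycle 1 → 0 → 1: weight = 3, length = 2, mean = 3/2 ≈ 1.500
Minimum mean = 1.500, attained e.g. along the cycle 0 → 1 → 0 with weight 3 and length 2. So λ(A) = 3/2 = 3/2.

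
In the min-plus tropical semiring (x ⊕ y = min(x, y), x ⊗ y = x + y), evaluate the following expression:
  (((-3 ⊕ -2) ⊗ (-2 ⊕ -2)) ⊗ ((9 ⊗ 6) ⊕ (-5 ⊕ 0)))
(((-3 ⊕ -2) ⊗ (-2 ⊕ -2)) ⊗ ((9 ⊗ 6) ⊕ (-5 ⊕ 0))) = -10

Expand innermost to outermost. Recall ⊕ takes the minimum of its arguments and ⊗ takes their sum. Working out the expression (((-3 ⊕ -2) ⊗ (-2 ⊕ -2)) ⊗ ((9 ⊗ 6) ⊕ (-5 ⊕ 0))) gives -10.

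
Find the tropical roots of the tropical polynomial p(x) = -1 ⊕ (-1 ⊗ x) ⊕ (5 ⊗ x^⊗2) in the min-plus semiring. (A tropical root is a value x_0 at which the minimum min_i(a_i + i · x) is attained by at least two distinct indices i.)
Roots: {-6, 0}

Each tropical root is a break point of the lower envelope of the lines y = a_i + i · x (there are 3 lines, with slopes 0, 1, ..., 2). Only the lines that attain the minimum somewhere contribute to roots; other lines are dominated. Here the surviving (envelope) indices are i = 2, i = 1, i = 0.
Intersections between consecutive envelope lines give the roots: for adjacent envelope indices i < j the intersection is x = (a_i − a_j) / (j − i). Reading off the sorted break points: {-6, 0}.
Verification: at each break x_0, at least two indices attain the minimum of min_i(a_i + i · x_0).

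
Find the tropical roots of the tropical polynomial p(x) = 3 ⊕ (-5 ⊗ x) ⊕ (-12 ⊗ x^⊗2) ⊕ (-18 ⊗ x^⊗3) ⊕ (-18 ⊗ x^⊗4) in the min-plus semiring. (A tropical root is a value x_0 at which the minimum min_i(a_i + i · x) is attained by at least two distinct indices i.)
Roots: {0, 6, 7, 8}

Each tropical root is a break point of the lower envelope of the lines y = a_i + i · x (there are 5 lines, with slopes 0, 1, ..., 4). Only the lines that attain the minimum somewhere contribute to roots; other lines are dominated. Here the surviving (envelope) indices are i = 4, i = 3, i = 2, i = 1, i = 0.
Intersections between consecutive envelope lines give the roots: for adjacent envelope indices i < j the intersection is x = (a_i − a_j) / (j − i). Reading off the sorted break points: {0, 6, 7, 8}.
Verification: at each break x_0, at least two indices attain the minimum of min_i(a_i + i · x_0).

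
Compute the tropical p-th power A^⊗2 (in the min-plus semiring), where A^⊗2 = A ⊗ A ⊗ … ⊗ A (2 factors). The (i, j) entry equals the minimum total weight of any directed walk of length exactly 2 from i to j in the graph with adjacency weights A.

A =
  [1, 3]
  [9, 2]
A^⊗2 =
  [2, 4]
  [10, 4]

Each entry (A^⊗2)_ij equals the minimum over all length-2 walks i = v_0 → v_1 → … → v_2 = j of Σ_t A[v_t][v_{t+1}]. For example, for (i, j) = (0, 1) we minimise over 2 possible intermediate vertex sequences; the minimum is 4, attained along the walk 0 → 0 → 1.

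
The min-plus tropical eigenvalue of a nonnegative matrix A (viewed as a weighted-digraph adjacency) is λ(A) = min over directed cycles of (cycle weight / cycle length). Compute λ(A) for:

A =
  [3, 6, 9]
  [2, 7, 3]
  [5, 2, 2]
λ(A) = 2

Enumerate directed cycles and compute their means (weight / length). Sample:
  cycle 0 → 0: weight = 3, length = 1, mean = 3/1 ≈ 3.000
  cycle 1 → 1: weight = 7, length = 1, mean = 7/1 ≈ 7.000
  cycle 2 → 2: weight = 2, length = 1, mean = 2/1 ≈ 2.000
  cycle 0 → 1 → 0: weight = 8, length = 2, mean = 8/2 ≈ 4.000
  cycle 0 → 2 → 0: weight = 14, length = 2, mean = 14/2 ≈ 7.000
  cycle 1 → 0 → 1: weight = 8, length = 2, mean = 8/2 ≈ 4.000
Minimum mean = 2.000, attained e.g. along the cycle 2 → 2 with weight 2 and length 1. So λ(A) = 2/1 = 2.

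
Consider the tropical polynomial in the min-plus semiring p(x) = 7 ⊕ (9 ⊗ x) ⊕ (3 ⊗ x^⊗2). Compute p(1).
p(1) = 5

A tropical monomial a ⊗ x^⊗i evaluates to a + i · x. Evaluating each term at x = 1:
  Term 0 contributes 7 + 0 · 1 = 7
  Term 1 contributes 9 + 1 · 1 = 10
  Term 2 contributes 3 + 2 · 1 = 5
p(1) = ⊕ of these = min[7, 10, 5] = 5.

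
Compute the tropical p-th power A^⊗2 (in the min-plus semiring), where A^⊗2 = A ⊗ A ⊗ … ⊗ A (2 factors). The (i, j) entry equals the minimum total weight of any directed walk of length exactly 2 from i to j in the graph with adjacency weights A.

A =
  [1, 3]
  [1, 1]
A^⊗2 =
  [2, 4]
  [2, 2]

Each entry (A^⊗2)_ij equals the minimum over all length-2 walks i = v_0 → v_1 → … → v_2 = j of Σ_t A[v_t][v_{t+1}]. For example, for (i, j) = (0, 1) we minimise over 2 possible intermediate vertex sequences; the minimum is 4, attained along the walk 0 → 0 → 1.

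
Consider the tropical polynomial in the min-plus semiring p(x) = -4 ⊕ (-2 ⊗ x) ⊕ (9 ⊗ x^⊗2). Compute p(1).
p(1) = -4

A tropical monomial a ⊗ x^⊗i evaluates to a + i · x. Evaluating each term at x = 1:
  Term 0 contributes -4 + 0 · 1 = -4
  Term 1 contributes -2 + 1 · 1 = -1
  Term 2 contributes 9 + 2 · 1 = 11
p(1) = ⊕ of these = min[-4, -1, 11] = -4.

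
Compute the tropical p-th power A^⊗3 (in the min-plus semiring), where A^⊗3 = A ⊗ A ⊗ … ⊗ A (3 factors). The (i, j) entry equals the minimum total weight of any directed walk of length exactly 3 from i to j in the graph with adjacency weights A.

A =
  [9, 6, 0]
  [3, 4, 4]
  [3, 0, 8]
A^⊗3 =
  [3, 4, 3]
  [6, 3, 7]
  [6, 3, 3]

Each entry (A^⊗3)_ij equals the minimum over all length-3 walks i = v_0 → v_1 → … → v_3 = j of Σ_t A[v_t][v_{t+1}]. For example, for (i, j) = (0, 2) we minimise over 9 possible intermediate vertex sequences; the minimum is 3, attained along the walk 0 → 2 → 0 → 2.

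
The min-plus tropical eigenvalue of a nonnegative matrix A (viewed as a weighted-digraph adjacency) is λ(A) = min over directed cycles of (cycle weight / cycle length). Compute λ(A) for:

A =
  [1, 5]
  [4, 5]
λ(A) = 1

Enumerate directed cycles and compute their means (weight / length). Sample:
  cycle 0 → 0: weight = 1, length = 1, mean = 1/1 ≈ 1.000
  cycle 1 → 1: weight = 5, length = 1, mean = 5/1 ≈ 5.000
  cycle 0 → 1 → 0: weight = 9, length = 2, mean = 9/2 ≈ 4.500
  cycle 1 → 0 → 1: weight = 9, length = 2, mean = 9/2 ≈ 4.500
Minimum mean = 1.000, attained e.g. along the cycle 0 → 0 with weight 1 and length 1. So λ(A) = 1/1 = 1.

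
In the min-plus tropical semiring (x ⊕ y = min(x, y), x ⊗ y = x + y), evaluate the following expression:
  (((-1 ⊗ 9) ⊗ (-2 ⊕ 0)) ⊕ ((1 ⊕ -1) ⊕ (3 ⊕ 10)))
(((-1 ⊗ 9) ⊗ (-2 ⊕ 0)) ⊕ ((1 ⊕ -1) ⊕ (3 ⊕ 10))) = -1

Expand innermost to outermost. Recall ⊕ takes the minimum of its arguments and ⊗ takes their sum. Working out the expression (((-1 ⊗ 9) ⊗ (-2 ⊕ 0)) ⊕ ((1 ⊕ -1) ⊕ (3 ⊕ 10))) gives -1.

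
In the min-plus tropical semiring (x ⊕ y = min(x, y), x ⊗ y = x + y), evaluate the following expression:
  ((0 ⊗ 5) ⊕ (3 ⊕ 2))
((0 ⊗ 5) ⊕ (3 ⊕ 2)) = 2

Expand innermost to outermost. Recall ⊕ takes the minimum of its arguments and ⊗ takes their sum. Working out the expression ((0 ⊗ 5) ⊕ (3 ⊕ 2)) gives 2.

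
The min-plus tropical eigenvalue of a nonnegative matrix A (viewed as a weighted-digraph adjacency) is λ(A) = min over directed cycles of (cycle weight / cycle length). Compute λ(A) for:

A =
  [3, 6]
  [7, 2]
λ(A) = 2

Enumerate directed cycles and compute their means (weight / length). Sample:
  cycle 0 → 0: weight = 3, length = 1, mean = 3/1 ≈ 3.000
  cycle 1 → 1: weight = 2, length = 1, mean = 2/1 ≈ 2.000
  cycle 0 → 1 → 0: weight = 13, length = 2, mean = 13/2 ≈ 6.500
  cycle 1 → 0 → 1: weight = 13, length = 2, mean = 13/2 ≈ 6.500
Minimum mean = 2.000, attained e.g. along the cycle 1 → 1 with weight 2 and length 1. So λ(A) = 2/1 = 2.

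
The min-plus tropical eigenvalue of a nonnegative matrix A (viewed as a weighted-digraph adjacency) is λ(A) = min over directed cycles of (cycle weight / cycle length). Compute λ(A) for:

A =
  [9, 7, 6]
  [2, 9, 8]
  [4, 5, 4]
λ(A) = 4

Enumerate directed cycles and compute their means (weight / length). Sample:
  cycle 0 → 0: weight = 9, length = 1, mean = 9/1 ≈ 9.000
  cycle 1 → 1: weight = 9, length = 1, mean = 9/1 ≈ 9.000
  cycle 2 → 2: weight = 4, length = 1, mean = 4/1 ≈ 4.000
  cycle 0 → 1 → 0: weight = 9, length = 2, mean = 9/2 ≈ 4.500
  cycle 0 → 2 → 0: weight = 10, length = 2, mean = 10/2 ≈ 5.000
  cycle 1 → 0 → 1: weight = 9, length = 2, mean = 9/2 ≈ 4.500
Minimum mean = 4.000, attained e.g. along the cycle 2 → 2 with weight 4 and length 1. So λ(A) = 4/1 = 4.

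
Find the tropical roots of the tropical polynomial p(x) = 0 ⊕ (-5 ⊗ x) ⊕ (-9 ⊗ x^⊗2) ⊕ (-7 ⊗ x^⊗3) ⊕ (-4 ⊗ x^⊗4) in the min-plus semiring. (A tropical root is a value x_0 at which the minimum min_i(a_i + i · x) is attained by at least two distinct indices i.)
Roots: {-3, -2, 4, 5}

Each tropical root is a break point of the lower envelope of the lines y = a_i + i · x (there are 5 lines, with slopes 0, 1, ..., 4). Only the lines that attain the minimum somewhere contribute to roots; other lines are dominated. Here the surviving (envelope) indices are i = 4, i = 3, i = 2, i = 1, i = 0.
Intersections between consecutive envelope lines give the roots: for adjacent envelope indices i < j the intersection is x = (a_i − a_j) / (j − i). Reading off the sorted break points: {-3, -2, 4, 5}.
Verification: at each break x_0, at least two indices attain the minimum of min_i(a_i + i · x_0).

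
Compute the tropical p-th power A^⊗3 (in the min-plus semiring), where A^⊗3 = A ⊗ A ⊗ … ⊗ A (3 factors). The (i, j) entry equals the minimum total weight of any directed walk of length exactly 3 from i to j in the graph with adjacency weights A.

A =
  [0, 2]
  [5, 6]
A^⊗3 =
  [0, 2]
  [5, 7]

Each entry (A^⊗3)_ij equals the minimum over all length-3 walks i = v_0 → v_1 → … → v_3 = j of Σ_t A[v_t][v_{t+1}]. For example, for (i, j) = (0, 1) we minimise over 4 possible intermediate vertex sequences; the minimum is 2, attained along the walk 0 → 0 → 0 → 1.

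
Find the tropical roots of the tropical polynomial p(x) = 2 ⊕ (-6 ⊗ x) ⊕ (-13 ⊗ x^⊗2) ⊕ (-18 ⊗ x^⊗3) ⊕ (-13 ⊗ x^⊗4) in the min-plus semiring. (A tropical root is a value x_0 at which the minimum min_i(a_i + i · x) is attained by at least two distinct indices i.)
Roots: {-5, 5, 7, 8}

Each tropical root is a break point of the lower envelope of the lines y = a_i + i · x (there are 5 lines, with slopes 0, 1, ..., 4). Only the lines that attain the minimum somewhere contribute to roots; other lines are dominated. Here the surviving (envelope) indices are i = 4, i = 3, i = 2, i = 1, i = 0.
Intersections between consecutive envelope lines give the roots: for adjacent envelope indices i < j the intersection is x = (a_i − a_j) / (j − i). Reading off the sorted break points: {-5, 5, 7, 8}.
Verification: at each break x_0, at least two indices attain the minimum of min_i(a_i + i · x_0).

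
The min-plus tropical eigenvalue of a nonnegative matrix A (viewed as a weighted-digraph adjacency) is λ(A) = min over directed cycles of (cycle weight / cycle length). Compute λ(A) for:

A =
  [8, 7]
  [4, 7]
λ(A) = 11/2

Enumerate directed cycles and compute their means (weight / length). Sample:
  cycle 0 → 0: weight = 8, length = 1, mean = 8/1 ≈ 8.000
  cycle 1 → 1: weight = 7, length = 1, mean = 7/1 ≈ 7.000
  cycle 0 → 1 → 0: weight = 11, length = 2, mean = 11/2 ≈ 5.500
  cycle 1 → 0 → 1: weight = 11, length = 2, mean = 11/2 ≈ 5.500
Minimum mean = 5.500, attained e.g. along the cycle 0 → 1 → 0 with weight 11 and length 2. So λ(A) = 11/2 = 11/2.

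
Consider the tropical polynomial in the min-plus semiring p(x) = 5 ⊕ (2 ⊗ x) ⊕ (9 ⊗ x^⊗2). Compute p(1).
p(1) = 3

A tropical monomial a ⊗ x^⊗i evaluates to a + i · x. Evaluating each term at x = 1:
  Term 0 contributes 5 + 0 · 1 = 5
  Term 1 contributes 2 + 1 · 1 = 3
  Term 2 contributes 9 + 2 · 1 = 11
p(1) = ⊕ of these = min[5, 3, 11] = 3.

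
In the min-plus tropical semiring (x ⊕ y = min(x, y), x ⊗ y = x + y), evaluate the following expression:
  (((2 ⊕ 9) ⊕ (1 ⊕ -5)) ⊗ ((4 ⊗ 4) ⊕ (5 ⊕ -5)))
(((2 ⊕ 9) ⊕ (1 ⊕ -5)) ⊗ ((4 ⊗ 4) ⊕ (5 ⊕ -5))) = -10

Expand innermost to outermost. Recall ⊕ takes the minimum of its arguments and ⊗ takes their sum. Working out the expression (((2 ⊕ 9) ⊕ (1 ⊕ -5)) ⊗ ((4 ⊗ 4) ⊕ (5 ⊕ -5))) gives -10.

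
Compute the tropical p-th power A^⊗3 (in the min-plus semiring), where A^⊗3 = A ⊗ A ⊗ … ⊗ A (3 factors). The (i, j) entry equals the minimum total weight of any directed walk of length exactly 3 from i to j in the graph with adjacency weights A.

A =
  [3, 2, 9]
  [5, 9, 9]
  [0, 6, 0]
A^⊗3 =
  [9, 8, 9]
  [9, 10, 9]
  [0, 2, 0]

Each entry (A^⊗3)_ij equals the minimum over all length-3 walks i = v_0 → v_1 → … → v_3 = j of Σ_t A[v_t][v_{t+1}]. For example, for (i, j) = (0, 2) we minimise over 9 possible intermediate vertex sequences; the minimum is 9, attained along the walk 0 → 2 → 2 → 2.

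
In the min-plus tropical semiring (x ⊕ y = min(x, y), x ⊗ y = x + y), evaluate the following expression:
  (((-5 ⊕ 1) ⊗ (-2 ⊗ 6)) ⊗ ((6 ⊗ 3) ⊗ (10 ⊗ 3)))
(((-5 ⊕ 1) ⊗ (-2 ⊗ 6)) ⊗ ((6 ⊗ 3) ⊗ (10 ⊗ 3))) = 21

Expand innermost to outermost. Recall ⊕ takes the minimum of its arguments and ⊗ takes their sum. Working out the expression (((-5 ⊕ 1) ⊗ (-2 ⊗ 6)) ⊗ ((6 ⊗ 3) ⊗ (10 ⊗ 3))) gives 21.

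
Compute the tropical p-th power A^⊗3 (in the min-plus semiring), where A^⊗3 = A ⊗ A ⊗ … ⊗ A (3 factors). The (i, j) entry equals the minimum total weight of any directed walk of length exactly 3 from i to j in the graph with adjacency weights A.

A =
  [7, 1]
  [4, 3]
A^⊗3 =
  [8, 6]
  [9, 8]

Each entry (A^⊗3)_ij equals the minimum over all length-3 walks i = v_0 → v_1 → … → v_3 = j of Σ_t A[v_t][v_{t+1}]. For example, for (i, j) = (0, 1) we minimise over 4 possible intermediate vertex sequences; the minimum is 6, attained along the walk 0 → 1 → 0 → 1.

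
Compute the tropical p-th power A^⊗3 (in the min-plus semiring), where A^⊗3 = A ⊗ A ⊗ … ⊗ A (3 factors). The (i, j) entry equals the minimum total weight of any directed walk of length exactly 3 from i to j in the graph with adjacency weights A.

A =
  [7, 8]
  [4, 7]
A^⊗3 =
  [19, 20]
  [16, 19]

Each entry (A^⊗3)_ij equals the minimum over all length-3 walks i = v_0 → v_1 → … → v_3 = j of Σ_t A[v_t][v_{t+1}]. For example, for (i, j) = (0, 1) we minimise over 4 possible intermediate vertex sequences; the minimum is 20, attained along the walk 0 → 1 → 0 → 1.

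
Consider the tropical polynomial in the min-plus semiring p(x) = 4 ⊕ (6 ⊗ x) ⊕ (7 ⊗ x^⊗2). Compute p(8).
p(8) = 4

A tropical monomial a ⊗ x^⊗i evaluates to a + i · x. Evaluating each term at x = 8:
  Term 0 contributes 4 + 0 · 8 = 4
  Term 1 contributes 6 + 1 · 8 = 14
  Term 2 contributes 7 + 2 · 8 = 23
p(8) = ⊕ of these = min[4, 14, 23] = 4.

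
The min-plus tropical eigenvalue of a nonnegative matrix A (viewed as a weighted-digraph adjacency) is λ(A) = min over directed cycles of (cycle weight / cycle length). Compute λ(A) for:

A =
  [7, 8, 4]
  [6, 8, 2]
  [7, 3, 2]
λ(A) = 2

Enumerate directed cycles and compute their means (weight / length). Sample:
  cycle 0 → 0: weight = 7, length = 1, mean = 7/1 ≈ 7.000
  cycle 1 → 1: weight = 8, length = 1, mean = 8/1 ≈ 8.000
  cycle 2 → 2: weight = 2, length = 1, mean = 2/1 ≈ 2.000
  cycle 0 → 1 → 0: weight = 14, length = 2, mean = 14/2 ≈ 7.000
  cycle 0 → 2 → 0: weight = 11, length = 2, mean = 11/2 ≈ 5.500
  cycle 1 → 0 → 1: weight = 14, length = 2, mean = 14/2 ≈ 7.000
Minimum mean = 2.000, attained e.g. along the cycle 2 → 2 with weight 2 and length 1. So λ(A) = 2/1 = 2.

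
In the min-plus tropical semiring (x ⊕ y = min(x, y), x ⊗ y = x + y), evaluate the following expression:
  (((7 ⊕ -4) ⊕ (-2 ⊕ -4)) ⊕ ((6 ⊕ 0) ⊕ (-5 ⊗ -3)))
(((7 ⊕ -4) ⊕ (-2 ⊕ -4)) ⊕ ((6 ⊕ 0) ⊕ (-5 ⊗ -3))) = -8

Expand innermost to outermost. Recall ⊕ takes the minimum of its arguments and ⊗ takes their sum. Working out the expression (((7 ⊕ -4) ⊕ (-2 ⊕ -4)) ⊕ ((6 ⊕ 0) ⊕ (-5 ⊗ -3))) gives -8.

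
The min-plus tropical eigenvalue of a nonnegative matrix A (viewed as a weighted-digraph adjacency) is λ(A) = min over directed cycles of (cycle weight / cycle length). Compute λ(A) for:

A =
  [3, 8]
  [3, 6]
λ(A) = 3

Enumerate directed cycles and compute their means (weight / length). Sample:
  cycle 0 → 0: weight = 3, length = 1, mean = 3/1 ≈ 3.000
  cycle 1 → 1: weight = 6, length = 1, mean = 6/1 ≈ 6.000
  cycle 0 → 1 → 0: weight = 11, length = 2, mean = 11/2 ≈ 5.500
  cycle 1 → 0 → 1: weight = 11, length = 2, mean = 11/2 ≈ 5.500
Minimum mean = 3.000, attained e.g. along the cycle 0 → 0 with weight 3 and length 1. So λ(A) = 3/1 = 3.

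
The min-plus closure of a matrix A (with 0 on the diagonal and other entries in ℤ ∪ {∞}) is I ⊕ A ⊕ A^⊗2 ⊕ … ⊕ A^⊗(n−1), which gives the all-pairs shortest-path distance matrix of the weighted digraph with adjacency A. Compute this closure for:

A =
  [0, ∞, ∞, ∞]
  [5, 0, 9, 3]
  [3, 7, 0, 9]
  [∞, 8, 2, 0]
Closure =
  [0, ∞, ∞, ∞]
  [5, 0, 5, 3]
  [3, 7, 0, 9]
  [5, 8, 2, 0]

This is the Floyd-Warshall all-pairs shortest-path computation. For each intermediate vertex k = 0, 1, …, 3, update dist[i][j] ← min(dist[i][j], dist[i][k] + dist[k][j]). The final matrix gives, for each (i, j), the minimum total weight of any directed path from i to j (possibly empty when i = j).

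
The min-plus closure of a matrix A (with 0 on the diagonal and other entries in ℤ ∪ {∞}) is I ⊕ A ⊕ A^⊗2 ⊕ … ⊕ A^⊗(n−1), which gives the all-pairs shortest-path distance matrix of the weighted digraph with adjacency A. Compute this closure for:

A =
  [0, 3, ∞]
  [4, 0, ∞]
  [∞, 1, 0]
Closure =
  [0, 3, ∞]
  [4, 0, ∞]
  [5, 1, 0]

This is the Floyd-Warshall all-pairs shortest-path computation. For each intermediate vertex k = 0, 1, …, 2, update dist[i][j] ← min(dist[i][j], dist[i][k] + dist[k][j]). The final matrix gives, for each (i, j), the minimum total weight of any directed path from i to j (possibly empty when i = j).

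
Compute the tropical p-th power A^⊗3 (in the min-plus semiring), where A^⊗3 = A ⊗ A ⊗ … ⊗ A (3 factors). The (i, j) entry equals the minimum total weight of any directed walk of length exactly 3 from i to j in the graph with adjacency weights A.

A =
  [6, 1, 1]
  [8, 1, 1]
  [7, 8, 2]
A^⊗3 =
  [9, 3, 3]
  [9, 3, 3]
  [11, 9, 6]

Each entry (A^⊗3)_ij equals the minimum over all length-3 walks i = v_0 → v_1 → … → v_3 = j of Σ_t A[v_t][v_{t+1}]. For example, for (i, j) = (0, 2) we minimise over 9 possible intermediate vertex sequences; the minimum is 3, attained along the walk 0 → 1 → 1 → 2.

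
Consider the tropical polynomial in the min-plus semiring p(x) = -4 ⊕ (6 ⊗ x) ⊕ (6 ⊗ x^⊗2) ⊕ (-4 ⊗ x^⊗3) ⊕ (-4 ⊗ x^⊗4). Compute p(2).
p(2) = -4

A tropical monomial a ⊗ x^⊗i evaluates to a + i · x. Evaluating each term at x = 2:
  Term 0 contributes -4 + 0 · 2 = -4
  Term 1 contributes 6 + 1 · 2 = 8
  Term 2 contributes 6 + 2 · 2 = 10
  Term 3 contributes -4 + 3 · 2 = 2
  Term 4 contributes -4 + 4 · 2 = 4
p(2) = ⊕ of these = min[-4, 8, 10, 2, 4] = -4.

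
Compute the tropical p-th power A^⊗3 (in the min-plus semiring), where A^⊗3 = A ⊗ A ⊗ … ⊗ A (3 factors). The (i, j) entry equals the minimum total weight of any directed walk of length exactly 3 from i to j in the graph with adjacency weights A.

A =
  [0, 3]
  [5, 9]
A^⊗3 =
  [0, 3]
  [5, 8]

Each entry (A^⊗3)_ij equals the minimum over all length-3 walks i = v_0 → v_1 → … → v_3 = j of Σ_t A[v_t][v_{t+1}]. For example, for (i, j) = (0, 1) we minimise over 4 possible intermediate vertex sequences; the minimum is 3, attained along the walk 0 → 0 → 0 → 1.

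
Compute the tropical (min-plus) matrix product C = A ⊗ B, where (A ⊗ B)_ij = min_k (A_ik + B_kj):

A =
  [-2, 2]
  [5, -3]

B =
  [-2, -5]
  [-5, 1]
A ⊗ B =
  [-4, -7]
  [-8, -2]

Apply the min-plus product entry-by-entry:
  C[0][0] = min over k of (A[0][0] + B[0][0] = -2 + -2 = -4, A[0][1] + B[1][0] = 2 + -5 = -3) = -4 (attained at k = 0)
  C[0][1] = min over k of (A[0][0] + B[0][1] = -2 + -5 = -7, A[0][1] + B[1][1] = 2 + 1 = 3) = -7 (attained at k = 0)
  C[1][0] = min over k of (A[1][0] + B[0][0] = 5 + -2 = 3, A[1][1] + B[1][0] = -3 + -5 = -8) = -8 (attained at k = 1)
  C[1][1] = min over k of (A[1][0] + B[0][1] = 5 + -5 = 0, A[1][1] + B[1][1] = -3 + 1 = -2) = -2 (attained at k = 1)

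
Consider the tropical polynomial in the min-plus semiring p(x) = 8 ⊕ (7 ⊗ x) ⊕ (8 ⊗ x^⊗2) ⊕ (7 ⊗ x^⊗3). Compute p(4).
p(4) = 8

A tropical monomial a ⊗ x^⊗i evaluates to a + i · x. Evaluating each term at x = 4:
  Term 0 contributes 8 + 0 · 4 = 8
  Term 1 contributes 7 + 1 · 4 = 11
  Term 2 contributes 8 + 2 · 4 = 16
  Term 3 contributes 7 + 3 · 4 = 19
p(4) = ⊕ of these = min[8, 11, 16, 19] = 8.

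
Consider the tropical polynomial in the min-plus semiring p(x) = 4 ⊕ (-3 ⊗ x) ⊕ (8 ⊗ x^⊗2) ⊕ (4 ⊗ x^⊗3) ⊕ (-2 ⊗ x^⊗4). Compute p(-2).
p(-2) = -10

A tropical monomial a ⊗ x^⊗i evaluates to a + i · x. Evaluating each term at x = -2:
  Term 0 contributes 4 + 0 · -2 = 4
  Term 1 contributes -3 + 1 · -2 = -5
  Term 2 contributes 8 + 2 · -2 = 4
  Term 3 contributes 4 + 3 · -2 = -2
  Term 4 contributes -2 + 4 · -2 = -10
p(-2) = ⊕ of these = min[4, -5, 4, -2, -10] = -10.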